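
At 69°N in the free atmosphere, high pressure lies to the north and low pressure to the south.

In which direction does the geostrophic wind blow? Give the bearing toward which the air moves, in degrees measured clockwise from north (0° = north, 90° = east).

The pressure-gradient force points toward the south (bearing 180°).
Geostrophic balance: in the Northern Hemisphere the Coriolis force deflects motion to the right, so the geostrophic wind blows 90° to the right of the pressure-gradient force (low pressure on the left).
Rotating 180° by 90° clockwise gives 270° — the wind blows toward the west.

270°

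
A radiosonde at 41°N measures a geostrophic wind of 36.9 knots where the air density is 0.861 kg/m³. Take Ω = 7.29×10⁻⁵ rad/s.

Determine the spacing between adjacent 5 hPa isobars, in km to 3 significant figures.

320 km

Coriolis parameter at 41°N:
f = 2Ω sin φ = 2 × 7.29×10⁻⁵ × sin 41° = 9.57×10⁻⁵ s⁻¹
Wind speed in SI: 36.9 knots = 19.0 m/s
Geostrophic balance rearranged: |∂P/∂n| = f ρ V_g
|∂P/∂n| = 9.57×10⁻⁵ × 0.861 × 19.0 = 1.56×10⁻³ Pa/m
Isobar spacing: Δn = ΔP/|∂P/∂n| = 500 Pa / 1.56×10⁻³ Pa/m = 319817 m ≈ 320 km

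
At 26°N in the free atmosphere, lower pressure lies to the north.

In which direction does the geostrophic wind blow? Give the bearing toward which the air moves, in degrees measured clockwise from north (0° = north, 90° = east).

The pressure-gradient force points toward the north (bearing 000°).
Geostrophic balance: in the Northern Hemisphere the Coriolis force deflects motion to the right, so the geostrophic wind blows 90° to the right of the pressure-gradient force (low pressure on the left).
Rotating 000° by 90° clockwise gives 090° — the wind blows toward the east.

090°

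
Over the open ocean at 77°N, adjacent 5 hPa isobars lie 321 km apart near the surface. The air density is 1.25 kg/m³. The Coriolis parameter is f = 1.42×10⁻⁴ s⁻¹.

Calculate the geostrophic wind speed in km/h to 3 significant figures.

31.6 km/h

Pressure gradient: |∂P/∂n| = 500 Pa / 321000 m = 1.56×10⁻³ Pa/m
Geostrophic balance (pressure-gradient force = Coriolis force):
V_g = (1/(fρ)) |∂P/∂n| = 1.56×10⁻³ / (1.42×10⁻⁴ × 1.25) = 8.78 m/s
Converting: 8.78 m/s × 3.6 = 31.6 km/h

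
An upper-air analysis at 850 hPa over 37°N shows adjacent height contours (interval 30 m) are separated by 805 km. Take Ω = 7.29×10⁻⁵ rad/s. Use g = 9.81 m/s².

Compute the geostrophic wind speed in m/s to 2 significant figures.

Coriolis parameter at 37°N:
f = 2Ω sin φ = 2 × 7.29×10⁻⁵ × sin 37° = 8.77×10⁻⁵ s⁻¹
Height gradient: |∂Z/∂n| = 30 m / 805000 m = 3.73×10⁻⁵
On a pressure surface, geostrophic balance gives V_g = (g/f)|∂Z/∂n|:
V_g = 9.81 × 3.73×10⁻⁵ / 8.77×10⁻⁵ = 4.17 m/s

4.2 m/s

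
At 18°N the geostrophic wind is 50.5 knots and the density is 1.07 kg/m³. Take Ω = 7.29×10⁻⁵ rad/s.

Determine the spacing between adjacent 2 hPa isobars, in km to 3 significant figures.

160 km

Coriolis parameter at 18°N:
f = 2Ω sin φ = 2 × 7.29×10⁻⁵ × sin 18° = 4.51×10⁻⁵ s⁻¹
Wind speed in SI: 50.5 knots = 26.0 m/s
Geostrophic balance rearranged: |∂P/∂n| = f ρ V_g
|∂P/∂n| = 4.51×10⁻⁵ × 1.07 × 26.0 = 1.25×10⁻³ Pa/m
Isobar spacing: Δn = ΔP/|∂P/∂n| = 200 Pa / 1.25×10⁻³ Pa/m = 159690 m ≈ 160 km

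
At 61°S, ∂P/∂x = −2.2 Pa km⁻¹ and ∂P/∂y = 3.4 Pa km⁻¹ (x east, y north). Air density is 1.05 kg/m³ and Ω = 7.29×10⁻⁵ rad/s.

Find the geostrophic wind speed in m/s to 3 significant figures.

30.2 m/s

Coriolis parameter at 61°S:
f = 2Ω sin φ = 2 × 7.29×10⁻⁵ × sin 61° = 1.28×10⁻⁴ s⁻¹
In the Southern Hemisphere f is negative: f = −1.28×10⁻⁴ s⁻¹.
Component geostrophic relations (x east, y north):
u_g = −(1/(fρ)) ∂P/∂y,  v_g = (1/(fρ)) ∂P/∂x
u_g = −(3.4×10⁻³)/(−1.28×10⁻⁴ × 1.05) = 25.4 m/s;  v_g = (−2.2×10⁻³)/(−1.28×10⁻⁴ × 1.05) = 16.4 m/s
|V_g| = √(u_g² + v_g²) = 30.2 m/s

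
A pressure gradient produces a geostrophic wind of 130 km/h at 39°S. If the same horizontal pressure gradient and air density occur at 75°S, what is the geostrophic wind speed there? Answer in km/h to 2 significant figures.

85 km/h

With the same pressure gradient and density, V_g ∝ 1/f ∝ 1/sin φ.
V₂ = V₁ · sin φ₁ / sin φ₂ = 130 × sin 39° / sin 75°
V₂ = 130 × 0.6293/0.9659 = 85 km/h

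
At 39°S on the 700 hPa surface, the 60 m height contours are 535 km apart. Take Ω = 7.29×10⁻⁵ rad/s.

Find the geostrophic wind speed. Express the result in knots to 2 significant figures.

Coriolis parameter at 39°S:
f = 2Ω sin φ = 2 × 7.29×10⁻⁵ × sin 39° = 9.18×10⁻⁵ s⁻¹
Height gradient: |∂Z/∂n| = 60 m / 535000 m = 1.12×10⁻⁴
On a pressure surface, geostrophic balance gives V_g = (g/f)|∂Z/∂n|:
V_g = 9.81 × 1.12×10⁻⁴ / 9.18×10⁻⁵ = 12.0 m/s
Converting: 12.0 m/s × 1.944 = 23 knots

23 knots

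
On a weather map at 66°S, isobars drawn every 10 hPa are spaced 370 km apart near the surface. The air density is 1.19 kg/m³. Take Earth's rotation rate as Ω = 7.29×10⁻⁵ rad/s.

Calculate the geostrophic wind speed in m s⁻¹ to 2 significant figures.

17 m s⁻¹

Coriolis parameter at 66°S:
f = 2Ω sin φ = 2 × 7.29×10⁻⁵ × sin 66° = 1.33×10⁻⁴ s⁻¹
Pressure gradient: |∂P/∂n| = 1000 Pa / 370000 m = 2.70×10⁻³ Pa/m
Geostrophic balance (pressure-gradient force = Coriolis force):
V_g = (1/(fρ)) |∂P/∂n| = 2.70×10⁻³ / (1.33×10⁻⁴ × 1.19) = 17.1 m/s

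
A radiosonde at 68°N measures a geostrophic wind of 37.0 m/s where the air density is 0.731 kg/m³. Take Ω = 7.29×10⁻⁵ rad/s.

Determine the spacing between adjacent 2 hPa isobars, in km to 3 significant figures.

54.7 km

Coriolis parameter at 68°N:
f = 2Ω sin φ = 2 × 7.29×10⁻⁵ × sin 68° = 1.35×10⁻⁴ s⁻¹
Geostrophic balance rearranged: |∂P/∂n| = f ρ V_g
|∂P/∂n| = 1.35×10⁻⁴ × 0.731 × 37.0 = 3.66×10⁻³ Pa/m
Isobar spacing: Δn = ΔP/|∂P/∂n| = 200 Pa / 3.66×10⁻³ Pa/m = 54700 m ≈ 54.7 km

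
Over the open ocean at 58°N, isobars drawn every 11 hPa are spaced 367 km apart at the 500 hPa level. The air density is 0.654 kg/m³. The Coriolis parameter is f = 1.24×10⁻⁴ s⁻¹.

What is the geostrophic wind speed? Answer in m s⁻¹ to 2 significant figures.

37 m s⁻¹

Pressure gradient: |∂P/∂n| = 1100 Pa / 367000 m = 3.00×10⁻³ Pa/m
Geostrophic balance (pressure-gradient force = Coriolis force):
V_g = (1/(fρ)) |∂P/∂n| = 3.00×10⁻³ / (1.24×10⁻⁴ × 0.654) = 37.0 m/s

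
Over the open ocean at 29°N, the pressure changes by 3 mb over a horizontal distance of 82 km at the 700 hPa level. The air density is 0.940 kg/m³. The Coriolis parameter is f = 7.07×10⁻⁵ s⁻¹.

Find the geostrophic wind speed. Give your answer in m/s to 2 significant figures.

Pressure gradient: |∂P/∂n| = 300 Pa / 82000 m = 3.66×10⁻³ Pa/m
Geostrophic balance (pressure-gradient force = Coriolis force):
V_g = (1/(fρ)) |∂P/∂n| = 3.66×10⁻³ / (7.07×10⁻⁵ × 0.940) = 55.1 m/s

55 m/s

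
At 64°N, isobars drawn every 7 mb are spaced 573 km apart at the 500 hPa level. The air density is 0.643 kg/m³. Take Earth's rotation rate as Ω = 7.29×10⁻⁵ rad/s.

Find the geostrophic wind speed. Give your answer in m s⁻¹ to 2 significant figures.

14 m s⁻¹

Coriolis parameter at 64°N:
f = 2Ω sin φ = 2 × 7.29×10⁻⁵ × sin 64° = 1.31×10⁻⁴ s⁻¹
Pressure gradient: |∂P/∂n| = 700 Pa / 573000 m = 1.22×10⁻³ Pa/m
Geostrophic balance (pressure-gradient force = Coriolis force):
V_g = (1/(fρ)) |∂P/∂n| = 1.22×10⁻³ / (1.31×10⁻⁴ × 0.643) = 14.5 m/s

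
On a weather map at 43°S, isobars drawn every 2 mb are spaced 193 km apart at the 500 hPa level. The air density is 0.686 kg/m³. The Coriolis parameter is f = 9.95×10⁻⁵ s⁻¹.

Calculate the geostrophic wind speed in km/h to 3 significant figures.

54.7 km/h

Pressure gradient: |∂P/∂n| = 200 Pa / 193000 m = 1.04×10⁻³ Pa/m
Geostrophic balance (pressure-gradient force = Coriolis force):
V_g = (1/(fρ)) |∂P/∂n| = 1.04×10⁻³ / (9.95×10⁻⁵ × 0.686) = 15.2 m/s
Converting: 15.2 m/s × 3.6 = 54.7 km/h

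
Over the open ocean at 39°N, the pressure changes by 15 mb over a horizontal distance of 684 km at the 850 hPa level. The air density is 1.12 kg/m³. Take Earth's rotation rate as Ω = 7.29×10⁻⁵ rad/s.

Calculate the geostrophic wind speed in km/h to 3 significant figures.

76.8 km/h

Coriolis parameter at 39°N:
f = 2Ω sin φ = 2 × 7.29×10⁻⁵ × sin 39° = 9.18×10⁻⁵ s⁻¹
Pressure gradient: |∂P/∂n| = 1500 Pa / 684000 m = 2.19×10⁻³ Pa/m
Geostrophic balance (pressure-gradient force = Coriolis force):
V_g = (1/(fρ)) |∂P/∂n| = 2.19×10⁻³ / (9.18×10⁻⁵ × 1.12) = 21.3 m/s
Converting: 21.3 m/s × 3.6 = 76.8 km/h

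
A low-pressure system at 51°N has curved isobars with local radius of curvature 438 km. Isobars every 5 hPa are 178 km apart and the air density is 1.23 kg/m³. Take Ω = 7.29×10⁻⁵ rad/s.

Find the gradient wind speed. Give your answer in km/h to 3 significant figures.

55.4 km/h

Coriolis parameter at 51°N:
f = 2Ω sin φ = 2 × 7.29×10⁻⁵ × sin 51° = 1.13×10⁻⁴ s⁻¹
Pressure gradient: |∂P/∂n| = 500 Pa / 178000 m = 2.81×10⁻³ Pa/m
Geostrophic speed: V_g = |∂P/∂n|/(fρ) = 2.81×10⁻³/(1.13×10⁻⁴ × 1.23) = 20.2 m/s
Around a low, centrifugal force acts outward with Coriolis, so pressure-gradient force balances both:
(1/ρ)|∂P/∂n| = fV + V²/R  →  V² + fR·V − fR·V_g = 0
With fR = 1.13×10⁻⁴ × 438×10³ m = 49.6 m/s:
V = [−fR + √((fR)² + 4 fR V_g)]/2 = [−49.6 + √(49.6² + 4×49.6×20.2)]/2 = 15.4 m/s
Subgeostrophic (V < V_g = 20.2 m/s), as expected around a low.
Converting: 15.4 m/s × 3.6 = 55.4 km/h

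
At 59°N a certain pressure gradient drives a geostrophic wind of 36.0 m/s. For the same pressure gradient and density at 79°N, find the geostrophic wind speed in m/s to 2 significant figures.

31 m/s

With the same pressure gradient and density, V_g ∝ 1/f ∝ 1/sin φ.
V₂ = V₁ · sin φ₁ / sin φ₂ = 36.0 × sin 59° / sin 79°
V₂ = 36.0 × 0.8572/0.9816 = 31 m/s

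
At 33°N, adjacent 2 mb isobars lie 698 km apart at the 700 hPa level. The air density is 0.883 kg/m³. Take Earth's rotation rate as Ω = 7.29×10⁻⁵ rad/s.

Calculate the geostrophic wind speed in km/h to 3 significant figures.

14.7 km/h

Coriolis parameter at 33°N:
f = 2Ω sin φ = 2 × 7.29×10⁻⁵ × sin 33° = 7.94×10⁻⁵ s⁻¹
Pressure gradient: |∂P/∂n| = 200 Pa / 698000 m = 2.87×10⁻⁴ Pa/m
Geostrophic balance (pressure-gradient force = Coriolis force):
V_g = (1/(fρ)) |∂P/∂n| = 2.87×10⁻⁴ / (7.94×10⁻⁵ × 0.883) = 4.09 m/s
Converting: 4.09 m/s × 3.6 = 14.7 km/h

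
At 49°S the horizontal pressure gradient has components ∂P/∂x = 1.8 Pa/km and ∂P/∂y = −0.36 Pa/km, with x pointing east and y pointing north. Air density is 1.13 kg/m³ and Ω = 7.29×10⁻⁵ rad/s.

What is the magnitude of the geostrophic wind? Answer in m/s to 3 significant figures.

14.8 m/s

Coriolis parameter at 49°S:
f = 2Ω sin φ = 2 × 7.29×10⁻⁵ × sin 49° = 1.10×10⁻⁴ s⁻¹
In the Southern Hemisphere f is negative: f = −1.10×10⁻⁴ s⁻¹.
Component geostrophic relations (x east, y north):
u_g = −(1/(fρ)) ∂P/∂y,  v_g = (1/(fρ)) ∂P/∂x
u_g = −(−0.36×10⁻³)/(−1.10×10⁻⁴ × 1.13) = −2.90 m/s;  v_g = (1.8×10⁻³)/(−1.10×10⁻⁴ × 1.13) = −14.5 m/s
|V_g| = √(u_g² + v_g²) = 14.8 m/s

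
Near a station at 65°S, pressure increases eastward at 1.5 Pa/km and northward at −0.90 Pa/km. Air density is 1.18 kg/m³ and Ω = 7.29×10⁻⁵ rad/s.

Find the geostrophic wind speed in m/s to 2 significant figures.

Coriolis parameter at 65°S:
f = 2Ω sin φ = 2 × 7.29×10⁻⁵ × sin 65° = 1.32×10⁻⁴ s⁻¹
In the Southern Hemisphere f is negative: f = −1.32×10⁻⁴ s⁻¹.
Component geostrophic relations (x east, y north):
u_g = −(1/(fρ)) ∂P/∂y,  v_g = (1/(fρ)) ∂P/∂x
u_g = −(−0.90×10⁻³)/(−1.32×10⁻⁴ × 1.18) = −5.77 m/s;  v_g = (1.5×10⁻³)/(−1.32×10⁻⁴ × 1.18) = −9.62 m/s
|V_g| = √(u_g² + v_g²) = 11.2 m/s

11 m/s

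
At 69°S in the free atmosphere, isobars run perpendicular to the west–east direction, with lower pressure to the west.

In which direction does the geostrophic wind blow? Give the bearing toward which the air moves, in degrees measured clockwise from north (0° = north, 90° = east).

The pressure-gradient force points toward the west (bearing 270°).
Geostrophic balance: in the Southern Hemisphere the Coriolis force deflects motion to the left, so the geostrophic wind blows 90° to the left of the pressure-gradient force (low pressure on the right).
Rotating 270° by 90° counterclockwise gives 180° — the wind blows toward the south.

180°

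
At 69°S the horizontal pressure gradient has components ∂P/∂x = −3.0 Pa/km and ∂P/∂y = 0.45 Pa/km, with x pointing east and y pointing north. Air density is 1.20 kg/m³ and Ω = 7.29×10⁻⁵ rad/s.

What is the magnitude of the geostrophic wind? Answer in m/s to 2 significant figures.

19 m/s

Coriolis parameter at 69°S:
f = 2Ω sin φ = 2 × 7.29×10⁻⁵ × sin 69° = 1.36×10⁻⁴ s⁻¹
In the Southern Hemisphere f is negative: f = −1.36×10⁻⁴ s⁻¹.
Component geostrophic relations (x east, y north):
u_g = −(1/(fρ)) ∂P/∂y,  v_g = (1/(fρ)) ∂P/∂x
u_g = −(0.45×10⁻³)/(−1.36×10⁻⁴ × 1.20) = 2.76 m/s;  v_g = (−3.0×10⁻³)/(−1.36×10⁻⁴ × 1.20) = 18.4 m/s
|V_g| = √(u_g² + v_g²) = 18.6 m/s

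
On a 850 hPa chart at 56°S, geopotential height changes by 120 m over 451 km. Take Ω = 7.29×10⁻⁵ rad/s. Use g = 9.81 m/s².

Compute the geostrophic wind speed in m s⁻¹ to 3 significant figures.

21.6 m s⁻¹

Coriolis parameter at 56°S:
f = 2Ω sin φ = 2 × 7.29×10⁻⁵ × sin 56° = 1.21×10⁻⁴ s⁻¹
Height gradient: |∂Z/∂n| = 120 m / 451000 m = 2.66×10⁻⁴
On a pressure surface, geostrophic balance gives V_g = (g/f)|∂Z/∂n|:
V_g = 9.81 × 2.66×10⁻⁴ / 1.21×10⁻⁴ = 21.6 m/s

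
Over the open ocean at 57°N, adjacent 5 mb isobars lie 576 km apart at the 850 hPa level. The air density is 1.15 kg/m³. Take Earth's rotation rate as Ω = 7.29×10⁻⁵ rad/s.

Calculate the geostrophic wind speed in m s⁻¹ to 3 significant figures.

Coriolis parameter at 57°N:
f = 2Ω sin φ = 2 × 7.29×10⁻⁵ × sin 57° = 1.22×10⁻⁴ s⁻¹
Pressure gradient: |∂P/∂n| = 500 Pa / 576000 m = 8.68×10⁻⁴ Pa/m
Geostrophic balance (pressure-gradient force = Coriolis force):
V_g = (1/(fρ)) |∂P/∂n| = 8.68×10⁻⁴ / (1.22×10⁻⁴ × 1.15) = 6.17 m/s

6.17 m s⁻¹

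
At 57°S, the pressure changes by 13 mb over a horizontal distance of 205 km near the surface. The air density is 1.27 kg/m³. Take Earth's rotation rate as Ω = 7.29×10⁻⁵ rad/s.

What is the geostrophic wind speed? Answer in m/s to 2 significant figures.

41 m/s

Coriolis parameter at 57°S:
f = 2Ω sin φ = 2 × 7.29×10⁻⁵ × sin 57° = 1.22×10⁻⁴ s⁻¹
Pressure gradient: |∂P/∂n| = 1300 Pa / 205000 m = 6.34×10⁻³ Pa/m
Geostrophic balance (pressure-gradient force = Coriolis force):
V_g = (1/(fρ)) |∂P/∂n| = 6.34×10⁻³ / (1.22×10⁻⁴ × 1.27) = 40.8 m/s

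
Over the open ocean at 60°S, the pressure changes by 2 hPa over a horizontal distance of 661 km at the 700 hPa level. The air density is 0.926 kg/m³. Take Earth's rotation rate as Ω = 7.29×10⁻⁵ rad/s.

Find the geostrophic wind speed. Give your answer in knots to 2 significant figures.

Coriolis parameter at 60°S:
f = 2Ω sin φ = 2 × 7.29×10⁻⁵ × sin 60° = 1.26×10⁻⁴ s⁻¹
Pressure gradient: |∂P/∂n| = 200 Pa / 661000 m = 3.03×10⁻⁴ Pa/m
Geostrophic balance (pressure-gradient force = Coriolis force):
V_g = (1/(fρ)) |∂P/∂n| = 3.03×10⁻⁴ / (1.26×10⁻⁴ × 0.926) = 2.59 m/s
Converting: 2.59 m/s × 1.944 = 5.0 knots

5.0 knots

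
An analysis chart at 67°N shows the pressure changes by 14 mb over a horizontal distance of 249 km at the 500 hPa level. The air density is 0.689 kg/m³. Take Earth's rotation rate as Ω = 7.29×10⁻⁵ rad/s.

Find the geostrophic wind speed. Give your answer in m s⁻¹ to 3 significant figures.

Coriolis parameter at 67°N:
f = 2Ω sin φ = 2 × 7.29×10⁻⁵ × sin 67° = 1.34×10⁻⁴ s⁻¹
Pressure gradient: |∂P/∂n| = 1400 Pa / 249000 m = 5.62×10⁻³ Pa/m
Geostrophic balance (pressure-gradient force = Coriolis force):
V_g = (1/(fρ)) |∂P/∂n| = 5.62×10⁻³ / (1.34×10⁻⁴ × 0.689) = 60.8 m/s

60.8 m s⁻¹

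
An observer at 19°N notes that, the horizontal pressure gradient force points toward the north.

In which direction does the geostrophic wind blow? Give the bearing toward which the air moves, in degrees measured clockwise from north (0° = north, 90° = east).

090°

The pressure-gradient force points toward the north (bearing 000°).
Geostrophic balance: in the Northern Hemisphere the Coriolis force deflects motion to the right, so the geostrophic wind blows 90° to the right of the pressure-gradient force (low pressure on the left).
Rotating 000° by 90° clockwise gives 090° — the wind blows toward the east.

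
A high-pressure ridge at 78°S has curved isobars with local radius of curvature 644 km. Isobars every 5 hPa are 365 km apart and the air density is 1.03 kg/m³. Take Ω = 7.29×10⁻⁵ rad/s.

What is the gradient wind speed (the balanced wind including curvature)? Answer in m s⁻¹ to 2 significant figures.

11 m s⁻¹

Coriolis parameter at 78°S:
f = 2Ω sin φ = 2 × 7.29×10⁻⁵ × sin 78° = 1.43×10⁻⁴ s⁻¹
Pressure gradient: |∂P/∂n| = 500 Pa / 365000 m = 1.37×10⁻³ Pa/m
Geostrophic speed: V_g = |∂P/∂n|/(fρ) = 1.37×10⁻³/(1.43×10⁻⁴ × 1.03) = 9.33 m/s
Around a high, pressure-gradient force acts outward with centrifugal, so Coriolis balances both:
fV = (1/ρ)|∂P/∂n| + V²/R  →  V² − fR·V + fR·V_g = 0
With fR = 1.43×10⁻⁴ × 644×10³ m = 91.8 m/s:
V = [fR − √((fR)² − 4 fR V_g)]/2 = [91.8 − √(91.8² − 4×91.8×9.33)]/2 = 10.5 m/s
Supergeostrophic (V > V_g = 9.33 m/s), as expected around a high.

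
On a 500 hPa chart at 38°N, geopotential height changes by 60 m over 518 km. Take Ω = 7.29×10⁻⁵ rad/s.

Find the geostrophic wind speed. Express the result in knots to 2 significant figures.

Coriolis parameter at 38°N:
f = 2Ω sin φ = 2 × 7.29×10⁻⁵ × sin 38° = 8.98×10⁻⁵ s⁻¹
Height gradient: |∂Z/∂n| = 60 m / 518000 m = 1.16×10⁻⁴
On a pressure surface, geostrophic balance gives V_g = (g/f)|∂Z/∂n|:
V_g = 9.81 × 1.16×10⁻⁴ / 8.98×10⁻⁵ = 12.7 m/s
Converting: 12.7 m/s × 1.944 = 25 knots

25 knots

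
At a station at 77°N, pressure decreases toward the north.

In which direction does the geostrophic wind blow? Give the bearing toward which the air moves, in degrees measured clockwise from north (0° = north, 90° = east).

The pressure-gradient force points toward the north (bearing 000°).
Geostrophic balance: in the Northern Hemisphere the Coriolis force deflects motion to the right, so the geostrophic wind blows 90° to the right of the pressure-gradient force (low pressure on the left).
Rotating 000° by 90° clockwise gives 090° — the wind blows toward the east.

090°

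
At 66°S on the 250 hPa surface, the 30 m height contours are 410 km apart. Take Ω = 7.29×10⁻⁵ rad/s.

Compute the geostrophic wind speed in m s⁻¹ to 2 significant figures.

5.4 m s⁻¹

Coriolis parameter at 66°S:
f = 2Ω sin φ = 2 × 7.29×10⁻⁵ × sin 66° = 1.33×10⁻⁴ s⁻¹
Height gradient: |∂Z/∂n| = 30 m / 410000 m = 7.32×10⁻⁵
On a pressure surface, geostrophic balance gives V_g = (g/f)|∂Z/∂n|:
V_g = 9.81 × 7.32×10⁻⁵ / 1.33×10⁻⁴ = 5.39 m/s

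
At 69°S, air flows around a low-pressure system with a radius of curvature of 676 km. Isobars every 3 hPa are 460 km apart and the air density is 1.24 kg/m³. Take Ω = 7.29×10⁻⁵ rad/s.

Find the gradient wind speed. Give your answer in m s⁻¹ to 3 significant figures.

Coriolis parameter at 69°S:
f = 2Ω sin φ = 2 × 7.29×10⁻⁵ × sin 69° = 1.36×10⁻⁴ s⁻¹
Pressure gradient: |∂P/∂n| = 300 Pa / 460000 m = 6.52×10⁻⁴ Pa/m
Geostrophic speed: V_g = |∂P/∂n|/(fρ) = 6.52×10⁻⁴/(1.36×10⁻⁴ × 1.24) = 3.86 m/s
Around a low, centrifugal force acts outward with Coriolis, so pressure-gradient force balances both:
(1/ρ)|∂P/∂n| = fV + V²/R  →  V² + fR·V − fR·V_g = 0
With fR = 1.36×10⁻⁴ × 676×10³ m = 92.0 m/s:
V = [−fR + √((fR)² + 4 fR V_g)]/2 = [−92.0 + √(92.0² + 4×92.0×3.86)]/2 = 3.71 m/s
Subgeostrophic (V < V_g = 3.86 m/s), as expected around a low.

3.71 m s⁻¹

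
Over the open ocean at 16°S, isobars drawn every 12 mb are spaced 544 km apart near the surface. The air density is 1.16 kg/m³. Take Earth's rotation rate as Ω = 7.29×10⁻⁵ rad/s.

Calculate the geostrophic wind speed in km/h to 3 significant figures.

170 km/h

Coriolis parameter at 16°S:
f = 2Ω sin φ = 2 × 7.29×10⁻⁵ × sin 16° = 4.02×10⁻⁵ s⁻¹
Pressure gradient: |∂P/∂n| = 1200 Pa / 544000 m = 2.21×10⁻³ Pa/m
Geostrophic balance (pressure-gradient force = Coriolis force):
V_g = (1/(fρ)) |∂P/∂n| = 2.21×10⁻³ / (4.02×10⁻⁵ × 1.16) = 47.3 m/s
Converting: 47.3 m/s × 3.6 = 170 km/h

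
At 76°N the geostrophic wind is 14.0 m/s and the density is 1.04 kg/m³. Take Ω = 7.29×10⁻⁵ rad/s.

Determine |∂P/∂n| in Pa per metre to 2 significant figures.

2.1×10⁻³ Pa/m

Coriolis parameter at 76°N:
f = 2Ω sin φ = 2 × 7.29×10⁻⁵ × sin 76° = 1.41×10⁻⁴ s⁻¹
Geostrophic balance rearranged: |∂P/∂n| = f ρ V_g
|∂P/∂n| = 1.41×10⁻⁴ × 1.04 × 14.0 = 2.06×10⁻³ Pa/m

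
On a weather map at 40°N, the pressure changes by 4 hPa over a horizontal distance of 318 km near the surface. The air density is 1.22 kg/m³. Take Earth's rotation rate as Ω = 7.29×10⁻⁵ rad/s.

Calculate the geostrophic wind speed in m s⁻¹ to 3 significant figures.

Coriolis parameter at 40°N:
f = 2Ω sin φ = 2 × 7.29×10⁻⁵ × sin 40° = 9.37×10⁻⁵ s⁻¹
Pressure gradient: |∂P/∂n| = 400 Pa / 318000 m = 1.26×10⁻³ Pa/m
Geostrophic balance (pressure-gradient force = Coriolis force):
V_g = (1/(fρ)) |∂P/∂n| = 1.26×10⁻³ / (9.37×10⁻⁵ × 1.22) = 11.0 m/s

11.0 m s⁻¹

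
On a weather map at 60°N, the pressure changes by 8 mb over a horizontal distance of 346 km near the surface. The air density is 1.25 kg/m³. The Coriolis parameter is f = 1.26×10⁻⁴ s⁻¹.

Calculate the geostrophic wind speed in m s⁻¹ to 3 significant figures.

14.7 m s⁻¹

Pressure gradient: |∂P/∂n| = 800 Pa / 346000 m = 2.31×10⁻³ Pa/m
Geostrophic balance (pressure-gradient force = Coriolis force):
V_g = (1/(fρ)) |∂P/∂n| = 2.31×10⁻³ / (1.26×10⁻⁴ × 1.25) = 14.7 m/s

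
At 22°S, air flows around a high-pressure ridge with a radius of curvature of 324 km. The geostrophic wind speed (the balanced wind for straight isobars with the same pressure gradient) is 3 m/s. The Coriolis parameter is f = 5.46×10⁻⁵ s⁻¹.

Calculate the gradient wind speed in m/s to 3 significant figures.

3.83 m/s

Around a high, pressure-gradient force acts outward with centrifugal, so Coriolis balances both:
fV = (1/ρ)|∂P/∂n| + V²/R  →  V² − fR·V + fR·V_g = 0
With fR = 5.46×10⁻⁵ × 324×10³ m = 17.7 m/s:
V = [fR − √((fR)² − 4 fR V_g)]/2 = [17.7 − √(17.7² − 4×17.7×3)]/2 = 3.83 m/s
Supergeostrophic (V > V_g = 3 m/s), as expected around a high.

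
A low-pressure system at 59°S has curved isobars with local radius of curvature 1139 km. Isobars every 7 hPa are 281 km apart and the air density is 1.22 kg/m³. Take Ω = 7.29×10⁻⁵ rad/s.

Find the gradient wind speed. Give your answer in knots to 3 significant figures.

28.8 knots

Coriolis parameter at 59°S:
f = 2Ω sin φ = 2 × 7.29×10⁻⁵ × sin 59° = 1.25×10⁻⁴ s⁻¹
Pressure gradient: |∂P/∂n| = 700 Pa / 281000 m = 2.49×10⁻³ Pa/m
Geostrophic speed: V_g = |∂P/∂n|/(fρ) = 2.49×10⁻³/(1.25×10⁻⁴ × 1.22) = 16.3 m/s
Around a low, centrifugal force acts outward with Coriolis, so pressure-gradient force balances both:
(1/ρ)|∂P/∂n| = fV + V²/R  →  V² + fR·V − fR·V_g = 0
With fR = 1.25×10⁻⁴ × 1139×10³ m = 142 m/s:
V = [−fR + √((fR)² + 4 fR V_g)]/2 = [−142 + √(142² + 4×142×16.3)]/2 = 14.8 m/s
Subgeostrophic (V < V_g = 16.3 m/s), as expected around a low.
Converting: 14.8 m/s × 1.944 = 28.8 knots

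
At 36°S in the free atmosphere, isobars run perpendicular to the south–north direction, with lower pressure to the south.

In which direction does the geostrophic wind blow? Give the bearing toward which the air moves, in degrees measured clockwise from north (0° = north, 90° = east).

The pressure-gradient force points toward the south (bearing 180°).
Geostrophic balance: in the Southern Hemisphere the Coriolis force deflects motion to the left, so the geostrophic wind blows 90° to the left of the pressure-gradient force (low pressure on the right).
Rotating 180° by 90° counterclockwise gives 090° — the wind blows toward the east.

090°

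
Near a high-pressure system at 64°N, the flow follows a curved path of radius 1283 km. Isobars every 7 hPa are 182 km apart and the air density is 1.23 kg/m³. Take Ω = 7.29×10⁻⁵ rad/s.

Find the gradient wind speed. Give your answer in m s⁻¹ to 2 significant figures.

29 m s⁻¹

Coriolis parameter at 64°N:
f = 2Ω sin φ = 2 × 7.29×10⁻⁵ × sin 64° = 1.31×10⁻⁴ s⁻¹
Pressure gradient: |∂P/∂n| = 700 Pa / 182000 m = 3.85×10⁻³ Pa/m
Geostrophic speed: V_g = |∂P/∂n|/(fρ) = 3.85×10⁻³/(1.31×10⁻⁴ × 1.23) = 23.9 m/s
Around a high, pressure-gradient force acts outward with centrifugal, so Coriolis balances both:
fV = (1/ρ)|∂P/∂n| + V²/R  →  V² − fR·V + fR·V_g = 0
With fR = 1.31×10⁻⁴ × 1283×10³ m = 168 m/s:
V = [fR − √((fR)² − 4 fR V_g)]/2 = [168 − √(168² − 4×168×23.9)]/2 = 28.8 m/s
Supergeostrophic (V > V_g = 23.9 m/s), as expected around a high.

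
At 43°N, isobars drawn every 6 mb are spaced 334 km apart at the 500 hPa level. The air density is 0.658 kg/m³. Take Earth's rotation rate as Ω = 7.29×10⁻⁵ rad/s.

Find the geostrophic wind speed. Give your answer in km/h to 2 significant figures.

Coriolis parameter at 43°N:
f = 2Ω sin φ = 2 × 7.29×10⁻⁵ × sin 43° = 9.94×10⁻⁵ s⁻¹
Pressure gradient: |∂P/∂n| = 600 Pa / 334000 m = 1.80×10⁻³ Pa/m
Geostrophic balance (pressure-gradient force = Coriolis force):
V_g = (1/(fρ)) |∂P/∂n| = 1.80×10⁻³ / (9.94×10⁻⁵ × 0.658) = 27.5 m/s
Converting: 27.5 m/s × 3.6 = 99 km/h

99 km/h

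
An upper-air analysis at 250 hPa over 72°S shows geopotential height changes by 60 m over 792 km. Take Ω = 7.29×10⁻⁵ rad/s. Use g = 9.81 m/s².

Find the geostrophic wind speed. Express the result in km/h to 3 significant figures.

Coriolis parameter at 72°S:
f = 2Ω sin φ = 2 × 7.29×10⁻⁵ × sin 72° = 1.39×10⁻⁴ s⁻¹
Height gradient: |∂Z/∂n| = 60 m / 792000 m = 7.58×10⁻⁵
On a pressure surface, geostrophic balance gives V_g = (g/f)|∂Z/∂n|:
V_g = 9.81 × 7.58×10⁻⁵ / 1.39×10⁻⁴ = 5.36 m/s
Converting: 5.36 m/s × 3.6 = 19.3 km/h

19.3 km/h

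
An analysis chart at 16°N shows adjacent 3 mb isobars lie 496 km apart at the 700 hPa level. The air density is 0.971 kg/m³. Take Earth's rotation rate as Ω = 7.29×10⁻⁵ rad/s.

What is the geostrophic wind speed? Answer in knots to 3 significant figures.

30.1 knots

Coriolis parameter at 16°N:
f = 2Ω sin φ = 2 × 7.29×10⁻⁵ × sin 16° = 4.02×10⁻⁵ s⁻¹
Pressure gradient: |∂P/∂n| = 300 Pa / 496000 m = 6.05×10⁻⁴ Pa/m
Geostrophic balance (pressure-gradient force = Coriolis force):
V_g = (1/(fρ)) |∂P/∂n| = 6.05×10⁻⁴ / (4.02×10⁻⁵ × 0.971) = 15.5 m/s
Converting: 15.5 m/s × 1.944 = 30.1 knots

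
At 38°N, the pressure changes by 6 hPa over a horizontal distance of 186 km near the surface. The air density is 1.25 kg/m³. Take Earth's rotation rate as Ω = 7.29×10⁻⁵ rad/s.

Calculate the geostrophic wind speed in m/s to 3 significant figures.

28.7 m/s

Coriolis parameter at 38°N:
f = 2Ω sin φ = 2 × 7.29×10⁻⁵ × sin 38° = 8.98×10⁻⁵ s⁻¹
Pressure gradient: |∂P/∂n| = 600 Pa / 186000 m = 3.23×10⁻³ Pa/m
Geostrophic balance (pressure-gradient force = Coriolis force):
V_g = (1/(fρ)) |∂P/∂n| = 3.23×10⁻³ / (8.98×10⁻⁵ × 1.25) = 28.7 m/s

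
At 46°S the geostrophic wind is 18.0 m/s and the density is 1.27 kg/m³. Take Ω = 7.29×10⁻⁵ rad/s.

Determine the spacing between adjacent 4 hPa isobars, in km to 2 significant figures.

Coriolis parameter at 46°S:
f = 2Ω sin φ = 2 × 7.29×10⁻⁵ × sin 46° = 1.05×10⁻⁴ s⁻¹
Geostrophic balance rearranged: |∂P/∂n| = f ρ V_g
|∂P/∂n| = 1.05×10⁻⁴ × 1.27 × 18.0 = 2.40×10⁻³ Pa/m
Isobar spacing: Δn = ΔP/|∂P/∂n| = 400 Pa / 2.40×10⁻³ Pa/m = 166837 m ≈ 170 km

170 km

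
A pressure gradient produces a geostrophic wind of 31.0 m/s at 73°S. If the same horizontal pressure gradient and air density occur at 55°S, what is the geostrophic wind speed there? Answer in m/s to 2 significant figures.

With the same pressure gradient and density, V_g ∝ 1/f ∝ 1/sin φ.
V₂ = V₁ · sin φ₁ / sin φ₂ = 31.0 × sin 73° / sin 55°
V₂ = 31.0 × 0.9563/0.8192 = 36 m/s

36 m/s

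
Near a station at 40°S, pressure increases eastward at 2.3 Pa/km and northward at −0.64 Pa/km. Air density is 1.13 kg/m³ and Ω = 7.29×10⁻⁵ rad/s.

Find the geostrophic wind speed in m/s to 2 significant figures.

Coriolis parameter at 40°S:
f = 2Ω sin φ = 2 × 7.29×10⁻⁵ × sin 40° = 9.37×10⁻⁵ s⁻¹
In the Southern Hemisphere f is negative: f = −9.37×10⁻⁵ s⁻¹.
Component geostrophic relations (x east, y north):
u_g = −(1/(fρ)) ∂P/∂y,  v_g = (1/(fρ)) ∂P/∂x
u_g = −(−0.64×10⁻³)/(−9.37×10⁻⁵ × 1.13) = −6.04 m/s;  v_g = (2.3×10⁻³)/(−9.37×10⁻⁵ × 1.13) = −21.7 m/s
|V_g| = √(u_g² + v_g²) = 22.5 m/s

23 m/s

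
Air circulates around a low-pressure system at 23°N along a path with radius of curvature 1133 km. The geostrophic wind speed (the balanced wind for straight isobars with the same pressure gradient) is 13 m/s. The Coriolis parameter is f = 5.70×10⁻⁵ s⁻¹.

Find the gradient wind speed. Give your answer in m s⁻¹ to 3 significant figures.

Around a low, centrifugal force acts outward with Coriolis, so pressure-gradient force balances both:
(1/ρ)|∂P/∂n| = fV + V²/R  →  V² + fR·V − fR·V_g = 0
With fR = 5.70×10⁻⁵ × 1133×10³ m = 64.6 m/s:
V = [−fR + √((fR)² + 4 fR V_g)]/2 = [−64.6 + √(64.6² + 4×64.6×13)]/2 = 11.1 m/s
Subgeostrophic (V < V_g = 13 m/s), as expected around a low.

11.1 m s⁻¹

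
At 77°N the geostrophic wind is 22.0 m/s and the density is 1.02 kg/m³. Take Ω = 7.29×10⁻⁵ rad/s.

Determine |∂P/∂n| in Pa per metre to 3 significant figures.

Coriolis parameter at 77°N:
f = 2Ω sin φ = 2 × 7.29×10⁻⁵ × sin 77° = 1.42×10⁻⁴ s⁻¹
Geostrophic balance rearranged: |∂P/∂n| = f ρ V_g
|∂P/∂n| = 1.42×10⁻⁴ × 1.02 × 22.0 = 3.19×10⁻³ Pa/m

3.19×10⁻³ Pa/m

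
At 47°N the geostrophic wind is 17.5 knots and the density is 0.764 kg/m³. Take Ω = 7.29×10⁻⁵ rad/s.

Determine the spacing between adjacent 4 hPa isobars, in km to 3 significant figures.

545 km

Coriolis parameter at 47°N:
f = 2Ω sin φ = 2 × 7.29×10⁻⁵ × sin 47° = 1.07×10⁻⁴ s⁻¹
Wind speed in SI: 17.5 knots = 9.00 m/s
Geostrophic balance rearranged: |∂P/∂n| = f ρ V_g
|∂P/∂n| = 1.07×10⁻⁴ × 0.764 × 9.00 = 7.33×10⁻⁴ Pa/m
Isobar spacing: Δn = ΔP/|∂P/∂n| = 400 Pa / 7.33×10⁻⁴ Pa/m = 545388 m ≈ 545 km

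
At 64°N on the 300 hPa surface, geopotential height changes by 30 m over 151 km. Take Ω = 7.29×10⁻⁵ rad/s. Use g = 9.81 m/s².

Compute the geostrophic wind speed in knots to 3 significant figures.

Coriolis parameter at 64°N:
f = 2Ω sin φ = 2 × 7.29×10⁻⁵ × sin 64° = 1.31×10⁻⁴ s⁻¹
Height gradient: |∂Z/∂n| = 30 m / 151000 m = 1.99×10⁻⁴
On a pressure surface, geostrophic balance gives V_g = (g/f)|∂Z/∂n|:
V_g = 9.81 × 1.99×10⁻⁴ / 1.31×10⁻⁴ = 14.9 m/s
Converting: 14.9 m/s × 1.944 = 28.9 knots

28.9 knots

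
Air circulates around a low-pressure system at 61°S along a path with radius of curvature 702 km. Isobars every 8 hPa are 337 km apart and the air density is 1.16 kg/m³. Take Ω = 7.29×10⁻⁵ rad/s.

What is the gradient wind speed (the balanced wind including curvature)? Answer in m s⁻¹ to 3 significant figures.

13.9 m s⁻¹

Coriolis parameter at 61°S:
f = 2Ω sin φ = 2 × 7.29×10⁻⁵ × sin 61° = 1.28×10⁻⁴ s⁻¹
Pressure gradient: |∂P/∂n| = 800 Pa / 337000 m = 2.37×10⁻³ Pa/m
Geostrophic speed: V_g = |∂P/∂n|/(fρ) = 2.37×10⁻³/(1.28×10⁻⁴ × 1.16) = 16.0 m/s
Around a low, centrifugal force acts outward with Coriolis, so pressure-gradient force balances both:
(1/ρ)|∂P/∂n| = fV + V²/R  →  V² + fR·V − fR·V_g = 0
With fR = 1.28×10⁻⁴ × 702×10³ m = 89.5 m/s:
V = [−fR + √((fR)² + 4 fR V_g)]/2 = [−89.5 + √(89.5² + 4×89.5×16)]/2 = 13.9 m/s
Subgeostrophic (V < V_g = 16 m/s), as expected around a low.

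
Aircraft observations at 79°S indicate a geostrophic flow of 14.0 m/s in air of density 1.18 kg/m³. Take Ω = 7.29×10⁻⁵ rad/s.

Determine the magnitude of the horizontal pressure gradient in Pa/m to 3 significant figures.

Coriolis parameter at 79°S:
f = 2Ω sin φ = 2 × 7.29×10⁻⁵ × sin 79° = 1.43×10⁻⁴ s⁻¹
Geostrophic balance rearranged: |∂P/∂n| = f ρ V_g
|∂P/∂n| = 1.43×10⁻⁴ × 1.18 × 14.0 = 2.36×10⁻³ Pa/m

2.36×10⁻³ Pa/m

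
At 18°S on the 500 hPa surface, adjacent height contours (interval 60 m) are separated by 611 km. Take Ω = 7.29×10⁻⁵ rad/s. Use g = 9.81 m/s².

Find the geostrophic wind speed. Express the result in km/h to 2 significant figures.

77 km/h

Coriolis parameter at 18°S:
f = 2Ω sin φ = 2 × 7.29×10⁻⁵ × sin 18° = 4.51×10⁻⁵ s⁻¹
Height gradient: |∂Z/∂n| = 60 m / 611000 m = 9.82×10⁻⁵
On a pressure surface, geostrophic balance gives V_g = (g/f)|∂Z/∂n|:
V_g = 9.81 × 9.82×10⁻⁵ / 4.51×10⁻⁵ = 21.4 m/s
Converting: 21.4 m/s × 3.6 = 77 km/h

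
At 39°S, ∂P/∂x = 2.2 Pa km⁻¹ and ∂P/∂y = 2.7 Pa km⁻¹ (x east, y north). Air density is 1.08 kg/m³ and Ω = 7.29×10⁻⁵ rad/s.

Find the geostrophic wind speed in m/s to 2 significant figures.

Coriolis parameter at 39°S:
f = 2Ω sin φ = 2 × 7.29×10⁻⁵ × sin 39° = 9.18×10⁻⁵ s⁻¹
In the Southern Hemisphere f is negative: f = −9.18×10⁻⁵ s⁻¹.
Component geostrophic relations (x east, y north):
u_g = −(1/(fρ)) ∂P/∂y,  v_g = (1/(fρ)) ∂P/∂x
u_g = −(2.7×10⁻³)/(−9.18×10⁻⁵ × 1.08) = 27.2 m/s;  v_g = (2.2×10⁻³)/(−9.18×10⁻⁵ × 1.08) = −22.2 m/s
|V_g| = √(u_g² + v_g²) = 35.1 m/s

35 m/s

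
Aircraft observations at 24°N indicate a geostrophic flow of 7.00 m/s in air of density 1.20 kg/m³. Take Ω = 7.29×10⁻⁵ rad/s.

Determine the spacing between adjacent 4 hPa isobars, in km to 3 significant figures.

803 km

Coriolis parameter at 24°N:
f = 2Ω sin φ = 2 × 7.29×10⁻⁵ × sin 24° = 5.93×10⁻⁵ s⁻¹
Geostrophic balance rearranged: |∂P/∂n| = f ρ V_g
|∂P/∂n| = 5.93×10⁻⁵ × 1.20 × 7.00 = 4.98×10⁻⁴ Pa/m
Isobar spacing: Δn = ΔP/|∂P/∂n| = 400 Pa / 4.98×10⁻⁴ Pa/m = 802990 m ≈ 803 km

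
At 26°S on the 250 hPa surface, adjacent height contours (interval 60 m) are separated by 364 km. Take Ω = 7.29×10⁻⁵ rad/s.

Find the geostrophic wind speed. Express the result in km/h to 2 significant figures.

Coriolis parameter at 26°S:
f = 2Ω sin φ = 2 × 7.29×10⁻⁵ × sin 26° = 6.39×10⁻⁵ s⁻¹
Height gradient: |∂Z/∂n| = 60 m / 364000 m = 1.65×10⁻⁴
On a pressure surface, geostrophic balance gives V_g = (g/f)|∂Z/∂n|:
V_g = 9.81 × 1.65×10⁻⁴ / 6.39×10⁻⁵ = 25.3 m/s
Converting: 25.3 m/s × 3.6 = 91 km/h

91 km/h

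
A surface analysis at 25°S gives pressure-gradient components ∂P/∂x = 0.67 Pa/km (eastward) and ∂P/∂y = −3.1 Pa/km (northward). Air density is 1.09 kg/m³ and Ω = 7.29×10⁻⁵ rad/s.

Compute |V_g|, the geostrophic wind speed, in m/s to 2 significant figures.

Coriolis parameter at 25°S:
f = 2Ω sin φ = 2 × 7.29×10⁻⁵ × sin 25° = 6.16×10⁻⁵ s⁻¹
In the Southern Hemisphere f is negative: f = −6.16×10⁻⁵ s⁻¹.
Component geostrophic relations (x east, y north):
u_g = −(1/(fρ)) ∂P/∂y,  v_g = (1/(fρ)) ∂P/∂x
u_g = −(−3.1×10⁻³)/(−6.16×10⁻⁵ × 1.09) = −46.2 m/s;  v_g = (0.67×10⁻³)/(−6.16×10⁻⁵ × 1.09) = −9.98 m/s
|V_g| = √(u_g² + v_g²) = 47.2 m/s

47 m/s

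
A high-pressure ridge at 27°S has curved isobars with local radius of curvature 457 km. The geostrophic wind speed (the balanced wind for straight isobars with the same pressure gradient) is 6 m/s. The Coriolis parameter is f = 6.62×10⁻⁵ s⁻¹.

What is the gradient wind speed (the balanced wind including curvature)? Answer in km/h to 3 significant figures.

29.7 km/h

Around a high, pressure-gradient force acts outward with centrifugal, so Coriolis balances both:
fV = (1/ρ)|∂P/∂n| + V²/R  →  V² − fR·V + fR·V_g = 0
With fR = 6.62×10⁻⁵ × 457×10³ m = 30.3 m/s:
V = [fR − √((fR)² − 4 fR V_g)]/2 = [30.3 − √(30.3² − 4×30.3×6)]/2 = 8.25 m/s
Supergeostrophic (V > V_g = 6 m/s), as expected around a high.
Converting: 8.25 m/s × 3.6 = 29.7 km/h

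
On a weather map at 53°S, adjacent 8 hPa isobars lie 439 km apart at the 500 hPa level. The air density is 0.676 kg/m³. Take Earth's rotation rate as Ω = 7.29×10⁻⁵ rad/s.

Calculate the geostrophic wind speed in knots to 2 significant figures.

45 knots

Coriolis parameter at 53°S:
f = 2Ω sin φ = 2 × 7.29×10⁻⁵ × sin 53° = 1.16×10⁻⁴ s⁻¹
Pressure gradient: |∂P/∂n| = 800 Pa / 439000 m = 1.82×10⁻³ Pa/m
Geostrophic balance (pressure-gradient force = Coriolis force):
V_g = (1/(fρ)) |∂P/∂n| = 1.82×10⁻³ / (1.16×10⁻⁴ × 0.676) = 23.2 m/s
Converting: 23.2 m/s × 1.944 = 45 knots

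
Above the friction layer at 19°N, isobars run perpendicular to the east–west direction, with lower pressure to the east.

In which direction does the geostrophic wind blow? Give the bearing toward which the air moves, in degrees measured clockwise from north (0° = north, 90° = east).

180°

The pressure-gradient force points toward the east (bearing 090°).
Geostrophic balance: in the Northern Hemisphere the Coriolis force deflects motion to the right, so the geostrophic wind blows 90° to the right of the pressure-gradient force (low pressure on the left).
Rotating 090° by 90° clockwise gives 180° — the wind blows toward the south.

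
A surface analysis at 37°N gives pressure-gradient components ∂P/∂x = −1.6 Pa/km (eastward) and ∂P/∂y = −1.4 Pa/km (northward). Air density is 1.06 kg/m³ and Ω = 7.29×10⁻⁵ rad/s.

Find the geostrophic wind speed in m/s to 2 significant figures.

23 m/s

Coriolis parameter at 37°N:
f = 2Ω sin φ = 2 × 7.29×10⁻⁵ × sin 37° = 8.77×10⁻⁵ s⁻¹
Component geostrophic relations (x east, y north):
u_g = −(1/(fρ)) ∂P/∂y,  v_g = (1/(fρ)) ∂P/∂x
u_g = −(−1.4×10⁻³)/(8.77×10⁻⁵ × 1.06) = 15.1 m/s;  v_g = (−1.6×10⁻³)/(8.77×10⁻⁵ × 1.06) = −17.2 m/s
|V_g| = √(u_g² + v_g²) = 22.9 m/s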